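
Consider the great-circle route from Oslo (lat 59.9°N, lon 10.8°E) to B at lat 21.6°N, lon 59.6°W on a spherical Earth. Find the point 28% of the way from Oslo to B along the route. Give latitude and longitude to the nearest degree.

Convert each endpoint to a unit vector on the sphere (x = cos φ cos λ, y = cos φ sin λ, z = sin φ).
The central angle between the endpoints is δ = arccos(p₁·p₂) ≈ 1.076 rad (61.6°).
Interpolate at f = 0.28 with slerp weights a = sin((1−f)δ)/sin δ ≈ 0.795, b = sin(fδ)/sin δ ≈ 0.337.
p = a·p₁ + b·p₂ ≈ (0.550, -0.196, 0.812); φ = arcsin(p_z) ≈ 54.27°, λ = atan2(p_y, p_x) ≈ -19.58°.

≈ lat 54°N, lon 20°W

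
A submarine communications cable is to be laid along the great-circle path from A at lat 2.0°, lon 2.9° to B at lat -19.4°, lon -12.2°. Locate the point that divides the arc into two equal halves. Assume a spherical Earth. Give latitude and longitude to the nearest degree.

The haversine formula gives a central angle δ ≈ 0.454 rad (26.0°) between the endpoints.
Interpolate at f = 1/2 with slerp weights a = sin((1−f)δ)/sin δ ≈ 0.513, b = sin(fδ)/sin δ ≈ 0.513.
p = a·p₁ + b·p₂ ≈ (0.985, -0.076, -0.153); φ = arcsin(p_z) ≈ -8.77°, λ = atan2(p_y, p_x) ≈ -4.43°.

≈ lat -9°, lon -4°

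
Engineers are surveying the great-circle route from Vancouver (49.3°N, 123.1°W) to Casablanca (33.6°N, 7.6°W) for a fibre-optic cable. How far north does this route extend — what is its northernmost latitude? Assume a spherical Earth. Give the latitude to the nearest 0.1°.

The great circle lies in the plane with unit normal n̂ = (p₁ × p₂)/|p₁ × p₂|.
Here n̂_z ≈ +0.499; the vertex latitude is φ_max = arccos|n̂_z| ≈ 60.1°.
Check via Clairaut: cos φ_max = |cos φ₁| · sin C = cos(49.3°)·sin(49.9°) ≈ 0.499, again giving ≈ 60.1°.

≈ 60.1°N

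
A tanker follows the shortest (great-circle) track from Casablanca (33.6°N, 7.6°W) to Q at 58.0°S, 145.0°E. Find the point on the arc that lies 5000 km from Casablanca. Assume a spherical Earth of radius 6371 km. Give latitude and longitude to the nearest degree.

≈ 7°S, 12°E

From cos δ = sin φ₁ sin φ₂ + cos φ₁ cos φ₂ cos Δλ, the central angle is δ ≈ 2.608 rad (149.4°). The total great-circle distance is δ·R ≈ 2.608 × 6371 ≈ 16618 km, so the target fraction is f = 5000/16618 ≈ 0.301.
Interpolate at f ≈ 0.301 with slerp weights a = sin((1−f)δ)/sin δ ≈ 1.905, b = sin(fδ)/sin δ ≈ 1.390.
p = a·p₁ + b·p₂ ≈ (0.969, 0.213, -0.125); φ = arcsin(p_z) ≈ -7.18°, λ = atan2(p_y, p_x) ≈ 12.38°.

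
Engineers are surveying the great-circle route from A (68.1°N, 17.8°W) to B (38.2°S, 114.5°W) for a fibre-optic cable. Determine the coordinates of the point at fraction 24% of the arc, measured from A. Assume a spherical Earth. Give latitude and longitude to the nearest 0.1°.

≈ (49.8°N, 68.6°W)

Write both endpoints as unit vectors p₁, p₂ with components (cos φ cos λ, cos φ sin λ, sin φ).
The central angle between the endpoints is δ = arccos(p₁·p₂) ≈ 2.224 rad (127.4°).
Interpolate at f = 0.24 with slerp weights a = sin((1−f)δ)/sin δ ≈ 1.251, b = sin(fδ)/sin δ ≈ 0.641.
p = a·p₁ + b·p₂ ≈ (0.235, -0.601, 0.764); φ = arcsin(p_z) ≈ 49.81°, λ = atan2(p_y, p_x) ≈ -68.62°.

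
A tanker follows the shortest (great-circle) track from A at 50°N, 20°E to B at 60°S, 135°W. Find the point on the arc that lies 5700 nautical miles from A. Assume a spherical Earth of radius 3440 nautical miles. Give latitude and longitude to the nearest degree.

Write both endpoints as unit vectors p₁, p₂ with components (cos φ cos λ, cos φ sin λ, sin φ).
The central angle between the endpoints is δ = arccos(p₁·p₂) ≈ 2.839 rad (162.7°). The total great-circle distance is δ·R ≈ 2.839 × 3440 ≈ 9768 nmi, so the target fraction is f = 5700/9768 ≈ 0.584.
Interpolate at f ≈ 0.584 with slerp weights a = sin((1−f)δ)/sin δ ≈ 3.110, b = sin(fδ)/sin δ ≈ 3.348.
p = a·p₁ + b·p₂ ≈ (0.695, -0.500, -0.517); φ = arcsin(p_z) ≈ -31.12°, λ = atan2(p_y, p_x) ≈ -35.73°.

≈ 31°S, 36°W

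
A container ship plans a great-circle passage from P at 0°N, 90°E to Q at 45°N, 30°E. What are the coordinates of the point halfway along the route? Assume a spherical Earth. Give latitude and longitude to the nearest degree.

The haversine formula gives a central angle δ ≈ 1.209 rad (69.3°) between the endpoints.
Interpolate at f = 1/2 with slerp weights a = sin((1−f)δ)/sin δ ≈ 0.608, b = sin(fδ)/sin δ ≈ 0.608.
p = a·p₁ + b·p₂ ≈ (0.372, 0.823, 0.430); φ = arcsin(p_z) ≈ 25.45°, λ = atan2(p_y, p_x) ≈ 65.66°.

≈ 25°N, 66°E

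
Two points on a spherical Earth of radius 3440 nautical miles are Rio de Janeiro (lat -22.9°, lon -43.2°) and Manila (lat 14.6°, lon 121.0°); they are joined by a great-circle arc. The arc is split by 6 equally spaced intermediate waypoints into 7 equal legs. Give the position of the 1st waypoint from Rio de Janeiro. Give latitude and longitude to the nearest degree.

Convert each endpoint to a unit vector on the sphere (x = cos φ cos λ, y = cos φ sin λ, z = sin φ).
The central angle between the endpoints is δ = arccos(p₁·p₂) ≈ 2.843 rad (162.9°).
Interpolate at f = 1/7 with slerp weights a = sin((1−f)δ)/sin δ ≈ 2.204, b = sin(fδ)/sin δ ≈ 1.345.
p = a·p₁ + b·p₂ ≈ (0.810, -0.274, -0.519); φ = arcsin(p_z) ≈ -31.24°, λ = atan2(p_y, p_x) ≈ -18.72°.

≈ lat -31°, lon -19°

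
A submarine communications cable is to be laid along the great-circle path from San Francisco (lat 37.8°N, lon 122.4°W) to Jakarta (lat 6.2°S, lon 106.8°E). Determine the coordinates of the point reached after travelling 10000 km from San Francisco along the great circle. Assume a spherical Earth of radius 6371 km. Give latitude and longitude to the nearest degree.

From cos δ = sin φ₁ sin φ₂ + cos φ₁ cos φ₂ cos Δλ, the central angle is δ ≈ 2.189 rad (125.4°). The total great-circle distance is δ·R ≈ 2.189 × 6371 ≈ 13945 km, so the target fraction is f = 10000/13945 ≈ 0.717.
Interpolate at f ≈ 0.717 with slerp weights a = sin((1−f)δ)/sin δ ≈ 0.712, b = sin(fδ)/sin δ ≈ 1.227.
p = a·p₁ + b·p₂ ≈ (-0.654, 0.693, 0.304); φ = arcsin(p_z) ≈ 17.70°, λ = atan2(p_y, p_x) ≈ 133.36°.

≈ lat 18°N, lon 133°E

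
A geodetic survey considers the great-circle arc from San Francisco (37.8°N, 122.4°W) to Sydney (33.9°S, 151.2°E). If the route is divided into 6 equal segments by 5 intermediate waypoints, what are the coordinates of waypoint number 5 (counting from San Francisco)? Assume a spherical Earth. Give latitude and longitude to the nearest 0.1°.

≈ 22.8°S, 167.2°E

From cos δ = sin φ₁ sin φ₂ + cos φ₁ cos φ₂ cos Δλ, the central angle is δ ≈ 1.876 rad (107.5°).
Interpolate at f = 5/6 with slerp weights a = sin((1−f)δ)/sin δ ≈ 0.323, b = sin(fδ)/sin δ ≈ 1.048.
p = a·p₁ + b·p₂ ≈ (-0.899, 0.204, -0.387); φ = arcsin(p_z) ≈ -22.77°, λ = atan2(p_y, p_x) ≈ 167.21°.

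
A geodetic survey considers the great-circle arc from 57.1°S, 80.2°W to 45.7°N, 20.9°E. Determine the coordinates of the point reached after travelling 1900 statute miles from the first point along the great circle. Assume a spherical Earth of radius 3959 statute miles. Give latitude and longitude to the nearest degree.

≈ 41°S, 46°W

The haversine formula gives a central angle δ ≈ 2.310 rad (132.4°) between the endpoints. The total great-circle distance is δ·R ≈ 2.310 × 3959 ≈ 9147 mi, so the target fraction is f = 1900/9147 ≈ 0.208.
Interpolate at f ≈ 0.208 with slerp weights a = sin((1−f)δ)/sin δ ≈ 1.308, b = sin(fδ)/sin δ ≈ 0.625.
p = a·p₁ + b·p₂ ≈ (0.529, -0.545, -0.651); φ = arcsin(p_z) ≈ -40.63°, λ = atan2(p_y, p_x) ≈ -45.84°.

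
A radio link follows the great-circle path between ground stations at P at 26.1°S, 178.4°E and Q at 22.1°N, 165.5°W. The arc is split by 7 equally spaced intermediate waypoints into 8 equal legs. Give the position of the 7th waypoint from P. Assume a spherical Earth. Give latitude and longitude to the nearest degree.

≈ 16°N, 168°W

Convert each endpoint to a unit vector on the sphere (x = cos φ cos λ, y = cos φ sin λ, z = sin φ).
The central angle between the endpoints is δ = arccos(p₁·p₂) ≈ 0.884 rad (50.7°).
Interpolate at f = 7/8 with slerp weights a = sin((1−f)δ)/sin δ ≈ 0.143, b = sin(fδ)/sin δ ≈ 0.903.
p = a·p₁ + b·p₂ ≈ (-0.938, -0.206, 0.277); φ = arcsin(p_z) ≈ 16.09°, λ = atan2(p_y, p_x) ≈ -167.62°.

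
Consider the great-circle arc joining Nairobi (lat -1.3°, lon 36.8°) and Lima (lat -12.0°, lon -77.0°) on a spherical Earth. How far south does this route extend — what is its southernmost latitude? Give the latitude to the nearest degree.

≈ -14°

The great circle lies in the plane with unit normal n̂ = (p₁ × p₂)/|p₁ × p₂|.
Here n̂_z ≈ -0.972; the vertex latitude is φ_max = arccos|n̂_z| ≈ 13.7°.
Check via Clairaut: cos φ_max = |cos φ₁| · sin C = cos(1.3°)·sin(103.6°) ≈ 0.972, again giving ≈ 13.7°.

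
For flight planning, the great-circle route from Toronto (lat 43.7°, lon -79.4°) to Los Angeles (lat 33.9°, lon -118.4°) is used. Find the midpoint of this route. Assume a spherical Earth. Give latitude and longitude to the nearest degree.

Write both endpoints as unit vectors p₁, p₂ with components (cos φ cos λ, cos φ sin λ, sin φ).
The central angle between the endpoints is δ = arccos(p₁·p₂) ≈ 0.552 rad (31.6°).
Interpolate at f = 1/2 with slerp weights a = sin((1−f)δ)/sin δ ≈ 0.520, b = sin(fδ)/sin δ ≈ 0.520.
p = a·p₁ + b·p₂ ≈ (-0.136, -0.749, 0.649); φ = arcsin(p_z) ≈ 40.45°, λ = atan2(p_y, p_x) ≈ -100.30°.

≈ lat 40°, lon -100°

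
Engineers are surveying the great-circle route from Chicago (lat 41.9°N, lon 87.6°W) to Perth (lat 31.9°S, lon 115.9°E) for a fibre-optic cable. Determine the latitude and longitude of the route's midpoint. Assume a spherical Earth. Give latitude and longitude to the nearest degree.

≈ lat 22°N, lon 177°E

The haversine formula gives a central angle δ ≈ 2.772 rad (158.8°) between the endpoints.
Interpolate at f = 1/2 with slerp weights a = sin((1−f)δ)/sin δ ≈ 2.720, b = sin(fδ)/sin δ ≈ 2.720.
p = a·p₁ + b·p₂ ≈ (-0.924, 0.055, 0.379); φ = arcsin(p_z) ≈ 22.28°, λ = atan2(p_y, p_x) ≈ 176.62°.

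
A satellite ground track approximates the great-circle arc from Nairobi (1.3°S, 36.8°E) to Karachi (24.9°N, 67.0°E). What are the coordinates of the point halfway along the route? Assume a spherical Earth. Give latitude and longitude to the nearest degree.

Convert each endpoint to a unit vector on the sphere (x = cos φ cos λ, y = cos φ sin λ, z = sin φ).
The central angle between the endpoints is δ = arccos(p₁·p₂) ≈ 0.685 rad (39.3°).
Interpolate at f = 1/2 with slerp weights a = sin((1−f)δ)/sin δ ≈ 0.531, b = sin(fδ)/sin δ ≈ 0.531.
p = a·p₁ + b·p₂ ≈ (0.613, 0.761, 0.211); φ = arcsin(p_z) ≈ 12.21°, λ = atan2(p_y, p_x) ≈ 51.15°.

≈ 12°N, 51°E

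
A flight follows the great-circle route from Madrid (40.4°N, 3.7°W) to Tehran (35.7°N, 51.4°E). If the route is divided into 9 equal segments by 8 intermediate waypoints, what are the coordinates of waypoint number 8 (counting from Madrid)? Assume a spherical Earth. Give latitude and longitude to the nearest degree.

≈ 37°N, 46°E

Write both endpoints as unit vectors p₁, p₂ with components (cos φ cos λ, cos φ sin λ, sin φ).
The central angle between the endpoints is δ = arccos(p₁·p₂) ≈ 0.749 rad (42.9°).
Interpolate at f = 8/9 with slerp weights a = sin((1−f)δ)/sin δ ≈ 0.122, b = sin(fδ)/sin δ ≈ 0.907.
p = a·p₁ + b·p₂ ≈ (0.552, 0.570, 0.608); φ = arcsin(p_z) ≈ 37.48°, λ = atan2(p_y, p_x) ≈ 45.89°.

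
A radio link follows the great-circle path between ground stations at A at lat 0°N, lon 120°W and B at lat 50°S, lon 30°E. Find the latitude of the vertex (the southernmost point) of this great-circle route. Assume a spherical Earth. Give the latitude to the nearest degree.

≈ 67°S

The great circle lies in the plane with unit normal n̂ = (p₁ × p₂)/|p₁ × p₂|.
Here n̂_z ≈ +0.387; the vertex latitude is φ_max = arccos|n̂_z| ≈ 67.2°.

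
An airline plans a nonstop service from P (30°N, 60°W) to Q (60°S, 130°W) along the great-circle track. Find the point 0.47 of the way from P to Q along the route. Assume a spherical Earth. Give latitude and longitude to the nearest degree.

≈ (15°S, 83°W)

Write both endpoints as unit vectors p₁, p₂ with components (cos φ cos λ, cos φ sin λ, sin φ).
The central angle between the endpoints is δ = arccos(p₁·p₂) ≈ 1.860 rad (106.6°).
Interpolate at f = 0.47 with slerp weights a = sin((1−f)δ)/sin δ ≈ 0.870, b = sin(fδ)/sin δ ≈ 0.800.
p = a·p₁ + b·p₂ ≈ (0.119, -0.959, -0.258); φ = arcsin(p_z) ≈ -14.96°, λ = atan2(p_y, p_x) ≈ -82.90°.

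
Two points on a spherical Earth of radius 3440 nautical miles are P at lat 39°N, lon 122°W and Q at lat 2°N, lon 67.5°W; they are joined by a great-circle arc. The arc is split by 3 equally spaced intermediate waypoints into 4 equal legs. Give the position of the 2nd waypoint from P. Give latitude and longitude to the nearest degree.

Convert each endpoint to a unit vector on the sphere (x = cos φ cos λ, y = cos φ sin λ, z = sin φ).
The central angle between the endpoints is δ = arccos(p₁·p₂) ≈ 1.078 rad (61.8°).
Interpolate at f = 2/4 with slerp weights a = sin((1−f)δ)/sin δ ≈ 0.583, b = sin(fδ)/sin δ ≈ 0.583.
p = a·p₁ + b·p₂ ≈ (-0.017, -0.922, 0.387); φ = arcsin(p_z) ≈ 22.77°, λ = atan2(p_y, p_x) ≈ -91.06°.

≈ lat 23°N, lon 91°W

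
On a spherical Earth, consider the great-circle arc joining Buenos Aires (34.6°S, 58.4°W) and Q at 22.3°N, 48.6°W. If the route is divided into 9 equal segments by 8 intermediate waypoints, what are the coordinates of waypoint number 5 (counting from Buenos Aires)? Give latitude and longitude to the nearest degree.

≈ 3°S, 53°W

The haversine formula gives a central angle δ ≈ 1.006 rad (57.7°) between the endpoints.
Interpolate at f = 5/9 with slerp weights a = sin((1−f)δ)/sin δ ≈ 0.512, b = sin(fδ)/sin δ ≈ 0.628.
p = a·p₁ + b·p₂ ≈ (0.605, -0.795, -0.052); φ = arcsin(p_z) ≈ -3.01°, λ = atan2(p_y, p_x) ≈ -52.72°.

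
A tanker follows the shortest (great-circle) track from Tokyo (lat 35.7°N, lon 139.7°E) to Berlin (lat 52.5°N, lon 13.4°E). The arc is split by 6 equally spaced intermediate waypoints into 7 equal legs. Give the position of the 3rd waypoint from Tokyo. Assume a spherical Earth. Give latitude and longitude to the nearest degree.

From cos δ = sin φ₁ sin φ₂ + cos φ₁ cos φ₂ cos Δλ, the central angle is δ ≈ 1.400 rad (80.2°).
Interpolate at f = 3/7 with slerp weights a = sin((1−f)δ)/sin δ ≈ 0.728, b = sin(fδ)/sin δ ≈ 0.573.
p = a·p₁ + b·p₂ ≈ (-0.112, 0.463, 0.879); φ = arcsin(p_z) ≈ 61.55°, λ = atan2(p_y, p_x) ≈ 103.54°.

≈ lat 62°N, lon 104°E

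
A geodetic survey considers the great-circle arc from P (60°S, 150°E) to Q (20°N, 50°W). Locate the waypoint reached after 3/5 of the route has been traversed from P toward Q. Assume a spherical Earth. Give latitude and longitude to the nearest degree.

The haversine formula gives a central angle δ ≈ 2.400 rad (137.5°) between the endpoints.
Interpolate at f = 3/5 with slerp weights a = sin((1−f)δ)/sin δ ≈ 1.214, b = sin(fδ)/sin δ ≈ 1.469.
p = a·p₁ + b·p₂ ≈ (0.362, -0.754, -0.549); φ = arcsin(p_z) ≈ -33.28°, λ = atan2(p_y, p_x) ≈ -64.37°.

≈ (33°S, 64°W)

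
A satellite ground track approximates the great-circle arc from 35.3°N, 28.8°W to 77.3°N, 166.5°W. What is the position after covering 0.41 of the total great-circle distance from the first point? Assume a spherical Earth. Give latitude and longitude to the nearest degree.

Convert each endpoint to a unit vector on the sphere (x = cos φ cos λ, y = cos φ sin λ, z = sin φ).
The central angle between the endpoints is δ = arccos(p₁·p₂) ≈ 1.125 rad (64.5°).
Interpolate at f = 0.41 with slerp weights a = sin((1−f)δ)/sin δ ≈ 0.683, b = sin(fδ)/sin δ ≈ 0.493.
p = a·p₁ + b·p₂ ≈ (0.383, -0.294, 0.876); φ = arcsin(p_z) ≈ 61.14°, λ = atan2(p_y, p_x) ≈ -37.50°.

≈ 61°N, 37°W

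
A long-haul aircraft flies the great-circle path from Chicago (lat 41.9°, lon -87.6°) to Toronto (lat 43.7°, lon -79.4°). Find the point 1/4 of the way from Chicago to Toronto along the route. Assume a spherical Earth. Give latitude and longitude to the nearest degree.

Convert each endpoint to a unit vector on the sphere (x = cos φ cos λ, y = cos φ sin λ, z = sin φ).
The central angle between the endpoints is δ = arccos(p₁·p₂) ≈ 0.110 rad (6.3°).
Interpolate at f = 1/4 with slerp weights a = sin((1−f)δ)/sin δ ≈ 0.751, b = sin(fδ)/sin δ ≈ 0.250.
p = a·p₁ + b·p₂ ≈ (0.057, -0.736, 0.674); φ = arcsin(p_z) ≈ 42.40°, λ = atan2(p_y, p_x) ≈ -85.60°.

≈ lat 42°, lon -86°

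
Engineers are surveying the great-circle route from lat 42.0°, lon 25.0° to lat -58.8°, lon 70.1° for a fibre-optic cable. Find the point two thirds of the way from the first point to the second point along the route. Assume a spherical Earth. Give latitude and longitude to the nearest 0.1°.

From cos δ = sin φ₁ sin φ₂ + cos φ₁ cos φ₂ cos Δλ, the central angle is δ ≈ 1.876 rad (107.5°).
Interpolate at f = 2/3 with slerp weights a = sin((1−f)δ)/sin δ ≈ 0.614, b = sin(fδ)/sin δ ≈ 0.995.
p = a·p₁ + b·p₂ ≈ (0.589, 0.678, -0.441); φ = arcsin(p_z) ≈ -26.14°, λ = atan2(p_y, p_x) ≈ 49.00°.

≈ lat -26.1°, lon 49.0°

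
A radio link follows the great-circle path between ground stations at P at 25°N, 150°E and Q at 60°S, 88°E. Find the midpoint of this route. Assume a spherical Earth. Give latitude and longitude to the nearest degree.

Convert each endpoint to a unit vector on the sphere (x = cos φ cos λ, y = cos φ sin λ, z = sin φ).
The central angle between the endpoints is δ = arccos(p₁·p₂) ≈ 1.725 rad (98.8°).
Interpolate at f = 1/2 with slerp weights a = sin((1−f)δ)/sin δ ≈ 0.768, b = sin(fδ)/sin δ ≈ 0.768.
p = a·p₁ + b·p₂ ≈ (-0.590, 0.732, -0.341); φ = arcsin(p_z) ≈ -19.92°, λ = atan2(p_y, p_x) ≈ 128.85°.

≈ 20°S, 129°E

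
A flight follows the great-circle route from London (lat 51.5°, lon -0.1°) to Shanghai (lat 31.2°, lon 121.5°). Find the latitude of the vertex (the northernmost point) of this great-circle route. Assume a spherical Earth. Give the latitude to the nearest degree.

The great circle lies in the plane with unit normal n̂ = (p₁ × p₂)/|p₁ × p₂|.
Here n̂_z ≈ +0.457; the vertex latitude is φ_max = arccos|n̂_z| ≈ 62.8°.
Check via Clairaut: cos φ_max = |cos φ₁| · sin C = cos(51.5°)·sin(47.3°) ≈ 0.457, again giving ≈ 62.8°.

≈ 63°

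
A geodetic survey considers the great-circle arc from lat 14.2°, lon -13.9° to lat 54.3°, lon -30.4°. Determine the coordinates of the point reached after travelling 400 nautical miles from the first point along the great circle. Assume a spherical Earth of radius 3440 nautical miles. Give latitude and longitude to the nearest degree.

The haversine formula gives a central angle δ ≈ 0.735 rad (42.1°) between the endpoints. The total great-circle distance is δ·R ≈ 0.735 × 3440 ≈ 2529 nmi, so the target fraction is f = 400/2529 ≈ 0.158.
Interpolate at f ≈ 0.158 with slerp weights a = sin((1−f)δ)/sin δ ≈ 0.865, b = sin(fδ)/sin δ ≈ 0.173.
p = a·p₁ + b·p₂ ≈ (0.901, -0.253, 0.353); φ = arcsin(p_z) ≈ 20.65°, λ = atan2(p_y, p_x) ≈ -15.66°.

≈ lat 21°, lon -16°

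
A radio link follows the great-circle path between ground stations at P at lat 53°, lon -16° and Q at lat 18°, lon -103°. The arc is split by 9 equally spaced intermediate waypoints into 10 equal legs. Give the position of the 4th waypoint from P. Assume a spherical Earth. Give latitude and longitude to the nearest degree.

≈ lat 48°, lon -62°

From cos δ = sin φ₁ sin φ₂ + cos φ₁ cos φ₂ cos Δλ, the central angle is δ ≈ 1.290 rad (73.9°).
Interpolate at f = 4/10 with slerp weights a = sin((1−f)δ)/sin δ ≈ 0.728, b = sin(fδ)/sin δ ≈ 0.514.
p = a·p₁ + b·p₂ ≈ (0.311, -0.597, 0.740); φ = arcsin(p_z) ≈ 47.71°, λ = atan2(p_y, p_x) ≈ -62.47°.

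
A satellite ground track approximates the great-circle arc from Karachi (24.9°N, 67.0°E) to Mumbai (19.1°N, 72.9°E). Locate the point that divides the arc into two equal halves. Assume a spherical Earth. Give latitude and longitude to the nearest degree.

≈ (22°N, 70°E)

From cos δ = sin φ₁ sin φ₂ + cos φ₁ cos φ₂ cos Δλ, the central angle is δ ≈ 0.139 rad (8.0°).
Interpolate at f = 1/2 with slerp weights a = sin((1−f)δ)/sin δ ≈ 0.501, b = sin(fδ)/sin δ ≈ 0.501.
p = a·p₁ + b·p₂ ≈ (0.317, 0.871, 0.375); φ = arcsin(p_z) ≈ 22.03°, λ = atan2(p_y, p_x) ≈ 70.01°.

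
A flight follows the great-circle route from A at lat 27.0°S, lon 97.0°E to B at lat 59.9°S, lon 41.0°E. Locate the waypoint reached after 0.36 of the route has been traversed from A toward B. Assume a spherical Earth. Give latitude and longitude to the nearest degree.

Write both endpoints as unit vectors p₁, p₂ with components (cos φ cos λ, cos φ sin λ, sin φ).
The central angle between the endpoints is δ = arccos(p₁·p₂) ≈ 0.873 rad (50.0°).
Interpolate at f = 0.36 with slerp weights a = sin((1−f)δ)/sin δ ≈ 0.692, b = sin(fδ)/sin δ ≈ 0.403.
p = a·p₁ + b·p₂ ≈ (0.078, 0.745, -0.663); φ = arcsin(p_z) ≈ -41.53°, λ = atan2(p_y, p_x) ≈ 84.05°.

≈ lat 42°S, lon 84°E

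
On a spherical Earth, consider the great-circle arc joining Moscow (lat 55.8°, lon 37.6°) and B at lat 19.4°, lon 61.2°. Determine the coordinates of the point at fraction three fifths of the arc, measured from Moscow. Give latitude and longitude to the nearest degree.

The haversine formula gives a central angle δ ≈ 0.707 rad (40.5°) between the endpoints.
Interpolate at f = 3/5 with slerp weights a = sin((1−f)δ)/sin δ ≈ 0.430, b = sin(fδ)/sin δ ≈ 0.634.
p = a·p₁ + b·p₂ ≈ (0.479, 0.671, 0.566); φ = arcsin(p_z) ≈ 34.45°, λ = atan2(p_y, p_x) ≈ 54.47°.

≈ lat 34°, lon 54°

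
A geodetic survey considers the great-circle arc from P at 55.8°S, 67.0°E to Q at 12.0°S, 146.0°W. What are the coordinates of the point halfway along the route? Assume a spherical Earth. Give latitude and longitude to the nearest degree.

Write both endpoints as unit vectors p₁, p₂ with components (cos φ cos λ, cos φ sin λ, sin φ).
The central angle between the endpoints is δ = arccos(p₁·p₂) ≈ 1.864 rad (106.8°).
Interpolate at f = 1/2 with slerp weights a = sin((1−f)δ)/sin δ ≈ 0.839, b = sin(fδ)/sin δ ≈ 0.839.
p = a·p₁ + b·p₂ ≈ (-0.496, -0.025, -0.868); φ = arcsin(p_z) ≈ -60.23°, λ = atan2(p_y, p_x) ≈ -177.14°.

≈ 60°S, 177°W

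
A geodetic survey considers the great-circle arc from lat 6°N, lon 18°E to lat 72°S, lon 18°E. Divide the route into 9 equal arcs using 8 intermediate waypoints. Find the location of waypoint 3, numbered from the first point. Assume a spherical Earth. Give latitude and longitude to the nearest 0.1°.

≈ lat 20.0°S, lon 18.0°E

Convert each endpoint to a unit vector on the sphere (x = cos φ cos λ, y = cos φ sin λ, z = sin φ).
The central angle between the endpoints is δ = arccos(p₁·p₂) ≈ 1.361 rad (78.0°).
Interpolate at f = 3/9 with slerp weights a = sin((1−f)δ)/sin δ ≈ 0.806, b = sin(fδ)/sin δ ≈ 0.448.
p = a·p₁ + b·p₂ ≈ (0.894, 0.290, -0.342); φ = arcsin(p_z) ≈ -20.00°, λ = atan2(p_y, p_x) ≈ 18.00°.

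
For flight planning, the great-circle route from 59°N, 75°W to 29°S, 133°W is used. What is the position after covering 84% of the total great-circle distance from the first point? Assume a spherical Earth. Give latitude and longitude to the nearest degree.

≈ 14°S, 126°W

From cos δ = sin φ₁ sin φ₂ + cos φ₁ cos φ₂ cos Δλ, the central angle is δ ≈ 1.749 rad (100.2°).
Interpolate at f = 0.84 with slerp weights a = sin((1−f)δ)/sin δ ≈ 0.281, b = sin(fδ)/sin δ ≈ 1.011.
p = a·p₁ + b·p₂ ≈ (-0.565, -0.786, -0.250); φ = arcsin(p_z) ≈ -14.45°, λ = atan2(p_y, p_x) ≈ -125.73°.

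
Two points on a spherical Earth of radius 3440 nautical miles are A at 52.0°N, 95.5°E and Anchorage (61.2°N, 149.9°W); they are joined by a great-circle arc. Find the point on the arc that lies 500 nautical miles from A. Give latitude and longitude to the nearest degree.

≈ 59°N, 104°E

The haversine formula gives a central angle δ ≈ 0.968 rad (55.5°) between the endpoints. The total great-circle distance is δ·R ≈ 0.968 × 3440 ≈ 3329 nmi, so the target fraction is f = 500/3329 ≈ 0.150.
Interpolate at f ≈ 0.150 with slerp weights a = sin((1−f)δ)/sin δ ≈ 0.890, b = sin(fδ)/sin δ ≈ 0.176.
p = a·p₁ + b·p₂ ≈ (-0.126, 0.503, 0.855); φ = arcsin(p_z) ≈ 58.78°, λ = atan2(p_y, p_x) ≈ 104.05°.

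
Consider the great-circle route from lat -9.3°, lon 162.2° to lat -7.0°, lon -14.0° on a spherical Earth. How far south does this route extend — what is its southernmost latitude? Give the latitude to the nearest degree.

The great circle lies in the plane with unit normal n̂ = (p₁ × p₂)/|p₁ × p₂|.
Here n̂_z ≈ -0.225; the vertex latitude is φ_max = arccos|n̂_z| ≈ 77.0°.
Check via Clairaut: cos φ_max = |cos φ₁| · sin C = cos(9.3°)·sin(166.8°) ≈ 0.225, again giving ≈ 77.0°.

≈ -77°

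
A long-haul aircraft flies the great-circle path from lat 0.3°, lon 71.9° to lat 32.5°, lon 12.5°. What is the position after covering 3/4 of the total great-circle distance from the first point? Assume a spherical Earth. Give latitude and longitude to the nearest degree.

Convert each endpoint to a unit vector on the sphere (x = cos φ cos λ, y = cos φ sin λ, z = sin φ).
The central angle between the endpoints is δ = arccos(p₁·p₂) ≈ 1.124 rad (64.4°).
Interpolate at f = 3/4 with slerp weights a = sin((1−f)δ)/sin δ ≈ 0.307, b = sin(fδ)/sin δ ≈ 0.828.
p = a·p₁ + b·p₂ ≈ (0.777, 0.443, 0.446); φ = arcsin(p_z) ≈ 26.52°, λ = atan2(p_y, p_x) ≈ 29.70°.

≈ lat 27°, lon 30°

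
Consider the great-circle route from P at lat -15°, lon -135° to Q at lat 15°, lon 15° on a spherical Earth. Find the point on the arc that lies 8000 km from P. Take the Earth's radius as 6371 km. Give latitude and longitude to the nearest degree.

≈ lat -1°, lon -63°

Convert each endpoint to a unit vector on the sphere (x = cos φ cos λ, y = cos φ sin λ, z = sin φ).
The central angle between the endpoints is δ = arccos(p₁·p₂) ≈ 2.636 rad (151.0°). The total great-circle distance is δ·R ≈ 2.636 × 6371 ≈ 16795 km, so the target fraction is f = 8000/16795 ≈ 0.476.
Interpolate at f ≈ 0.476 with slerp weights a = sin((1−f)δ)/sin δ ≈ 2.028, b = sin(fδ)/sin δ ≈ 1.964.
p = a·p₁ + b·p₂ ≈ (0.447, -0.894, -0.017); φ = arcsin(p_z) ≈ -0.96°, λ = atan2(p_y, p_x) ≈ -63.45°.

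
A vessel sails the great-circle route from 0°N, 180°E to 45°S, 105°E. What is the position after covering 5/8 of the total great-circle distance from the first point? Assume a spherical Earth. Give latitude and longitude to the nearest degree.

≈ 33°S, 141°E

The haversine formula gives a central angle δ ≈ 1.387 rad (79.5°) between the endpoints.
Interpolate at f = 5/8 with slerp weights a = sin((1−f)δ)/sin δ ≈ 0.505, b = sin(fδ)/sin δ ≈ 0.775.
p = a·p₁ + b·p₂ ≈ (-0.647, 0.530, -0.548); φ = arcsin(p_z) ≈ -33.25°, λ = atan2(p_y, p_x) ≈ 140.72°.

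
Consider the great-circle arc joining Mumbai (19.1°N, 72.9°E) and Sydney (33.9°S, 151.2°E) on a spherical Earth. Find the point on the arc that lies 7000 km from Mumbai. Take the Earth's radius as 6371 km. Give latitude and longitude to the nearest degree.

Write both endpoints as unit vectors p₁, p₂ with components (cos φ cos λ, cos φ sin λ, sin φ).
The central angle between the endpoints is δ = arccos(p₁·p₂) ≈ 1.594 rad (91.3°). The total great-circle distance is δ·R ≈ 1.594 × 6371 ≈ 10157 km, so the target fraction is f = 7000/10157 ≈ 0.689.
Interpolate at f ≈ 0.689 with slerp weights a = sin((1−f)δ)/sin δ ≈ 0.476, b = sin(fδ)/sin δ ≈ 0.891.
p = a·p₁ + b·p₂ ≈ (-0.516, 0.786, -0.341); φ = arcsin(p_z) ≈ -19.95°, λ = atan2(p_y, p_x) ≈ 123.28°.

≈ (20°S, 123°E)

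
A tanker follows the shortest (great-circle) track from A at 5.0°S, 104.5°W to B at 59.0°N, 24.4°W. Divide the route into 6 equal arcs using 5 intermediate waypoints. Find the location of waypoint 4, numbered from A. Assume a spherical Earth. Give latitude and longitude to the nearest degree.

Write both endpoints as unit vectors p₁, p₂ with components (cos φ cos λ, cos φ sin λ, sin φ).
The central angle between the endpoints is δ = arccos(p₁·p₂) ≈ 1.557 rad (89.2°).
Interpolate at f = 4/6 with slerp weights a = sin((1−f)δ)/sin δ ≈ 0.496, b = sin(fδ)/sin δ ≈ 0.862.
p = a·p₁ + b·p₂ ≈ (0.280, -0.662, 0.695); φ = arcsin(p_z) ≈ 44.05°, λ = atan2(p_y, p_x) ≈ -67.04°.

≈ 44°N, 67°W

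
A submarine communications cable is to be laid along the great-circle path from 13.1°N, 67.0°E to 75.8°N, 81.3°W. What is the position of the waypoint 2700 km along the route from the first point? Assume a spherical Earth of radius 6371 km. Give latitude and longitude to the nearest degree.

≈ 37°N, 63°E

Write both endpoints as unit vectors p₁, p₂ with components (cos φ cos λ, cos φ sin λ, sin φ).
The central angle between the endpoints is δ = arccos(p₁·p₂) ≈ 1.554 rad (89.1°). The total great-circle distance is δ·R ≈ 1.554 × 6371 ≈ 9903 km, so the target fraction is f = 2700/9903 ≈ 0.273.
Interpolate at f ≈ 0.273 with slerp weights a = sin((1−f)δ)/sin δ ≈ 0.905, b = sin(fδ)/sin δ ≈ 0.411.
p = a·p₁ + b·p₂ ≈ (0.360, 0.711, 0.604); φ = arcsin(p_z) ≈ 37.14°, λ = atan2(p_y, p_x) ≈ 63.19°.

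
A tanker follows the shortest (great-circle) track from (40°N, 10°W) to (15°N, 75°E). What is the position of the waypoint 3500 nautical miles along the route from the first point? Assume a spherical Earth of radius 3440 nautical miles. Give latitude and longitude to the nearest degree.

Write both endpoints as unit vectors p₁, p₂ with components (cos φ cos λ, cos φ sin λ, sin φ).
The central angle between the endpoints is δ = arccos(p₁·p₂) ≈ 1.338 rad (76.7°). The total great-circle distance is δ·R ≈ 1.338 × 3440 ≈ 4602 nmi, so the target fraction is f = 3500/4602 ≈ 0.761.
Interpolate at f ≈ 0.761 with slerp weights a = sin((1−f)δ)/sin δ ≈ 0.324, b = sin(fδ)/sin δ ≈ 0.874.
p = a·p₁ + b·p₂ ≈ (0.463, 0.773, 0.434); φ = arcsin(p_z) ≈ 25.75°, λ = atan2(p_y, p_x) ≈ 59.08°.

≈ (26°N, 59°E)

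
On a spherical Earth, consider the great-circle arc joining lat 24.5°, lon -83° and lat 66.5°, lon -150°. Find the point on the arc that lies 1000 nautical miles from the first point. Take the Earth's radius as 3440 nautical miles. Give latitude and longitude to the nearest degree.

≈ lat 39°, lon -92°

From cos δ = sin φ₁ sin φ₂ + cos φ₁ cos φ₂ cos Δλ, the central angle is δ ≈ 1.022 rad (58.5°). The total great-circle distance is δ·R ≈ 1.022 × 3440 ≈ 3514 nmi, so the target fraction is f = 1000/3514 ≈ 0.285.
Interpolate at f ≈ 0.285 with slerp weights a = sin((1−f)δ)/sin δ ≈ 0.783, b = sin(fδ)/sin δ ≈ 0.336.
p = a·p₁ + b·p₂ ≈ (-0.029, -0.774, 0.633); φ = arcsin(p_z) ≈ 39.25°, λ = atan2(p_y, p_x) ≈ -92.17°.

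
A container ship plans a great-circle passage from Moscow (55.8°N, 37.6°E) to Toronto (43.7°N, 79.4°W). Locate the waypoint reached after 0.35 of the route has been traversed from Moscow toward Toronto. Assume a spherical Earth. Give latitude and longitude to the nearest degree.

≈ (67°N, 7°W)

Write both endpoints as unit vectors p₁, p₂ with components (cos φ cos λ, cos φ sin λ, sin φ).
The central angle between the endpoints is δ = arccos(p₁·p₂) ≈ 1.173 rad (67.2°).
Interpolate at f = 0.35 with slerp weights a = sin((1−f)δ)/sin δ ≈ 0.749, b = sin(fδ)/sin δ ≈ 0.433.
p = a·p₁ + b·p₂ ≈ (0.391, -0.051, 0.919); φ = arcsin(p_z) ≈ 66.76°, λ = atan2(p_y, p_x) ≈ -7.39°.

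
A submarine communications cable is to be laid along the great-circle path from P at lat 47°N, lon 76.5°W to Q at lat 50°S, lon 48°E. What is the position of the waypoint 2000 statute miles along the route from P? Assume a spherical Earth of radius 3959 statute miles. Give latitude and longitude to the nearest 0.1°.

From cos δ = sin φ₁ sin φ₂ + cos φ₁ cos φ₂ cos Δλ, the central angle is δ ≈ 2.512 rad (144.0°). The total great-circle distance is δ·R ≈ 2.512 × 3959 ≈ 9947 mi, so the target fraction is f = 2000/9947 ≈ 0.201.
Interpolate at f ≈ 0.201 with slerp weights a = sin((1−f)δ)/sin δ ≈ 1.540, b = sin(fδ)/sin δ ≈ 0.822.
p = a·p₁ + b·p₂ ≈ (0.599, -0.628, 0.496); φ = arcsin(p_z) ≈ 29.76°, λ = atan2(p_y, p_x) ≈ -46.38°.

≈ lat 29.8°N, lon 46.4°W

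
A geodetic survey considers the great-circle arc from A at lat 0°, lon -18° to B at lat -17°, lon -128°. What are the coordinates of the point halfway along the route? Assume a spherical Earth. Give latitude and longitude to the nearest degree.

From cos δ = sin φ₁ sin φ₂ + cos φ₁ cos φ₂ cos Δλ, the central angle is δ ≈ 1.904 rad (109.1°).
Interpolate at f = 1/2 with slerp weights a = sin((1−f)δ)/sin δ ≈ 0.862, b = sin(fδ)/sin δ ≈ 0.862.
p = a·p₁ + b·p₂ ≈ (0.312, -0.916, -0.252); φ = arcsin(p_z) ≈ -14.60°, λ = atan2(p_y, p_x) ≈ -71.17°.

≈ lat -15°, lon -71°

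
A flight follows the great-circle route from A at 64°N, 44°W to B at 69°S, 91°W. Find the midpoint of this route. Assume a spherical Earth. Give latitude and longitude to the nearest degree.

≈ 3°S, 65°W

The haversine formula gives a central angle δ ≈ 2.392 rad (137.1°) between the endpoints.
Interpolate at f = 1/2 with slerp weights a = sin((1−f)δ)/sin δ ≈ 1.366, b = sin(fδ)/sin δ ≈ 1.366.
p = a·p₁ + b·p₂ ≈ (0.422, -0.905, -0.048); φ = arcsin(p_z) ≈ -2.72°, λ = atan2(p_y, p_x) ≈ -65.00°.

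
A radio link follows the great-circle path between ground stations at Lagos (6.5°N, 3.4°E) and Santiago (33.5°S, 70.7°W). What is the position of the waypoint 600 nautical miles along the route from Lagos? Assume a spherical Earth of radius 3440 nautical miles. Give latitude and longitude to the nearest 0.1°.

≈ 0.6°N, 4.7°W

From cos δ = sin φ₁ sin φ₂ + cos φ₁ cos φ₂ cos Δλ, the central angle is δ ≈ 1.406 rad (80.5°). The total great-circle distance is δ·R ≈ 1.406 × 3440 ≈ 4835 nmi, so the target fraction is f = 600/4835 ≈ 0.124.
Interpolate at f ≈ 0.124 with slerp weights a = sin((1−f)δ)/sin δ ≈ 0.956, b = sin(fδ)/sin δ ≈ 0.176.
p = a·p₁ + b·p₂ ≈ (0.997, -0.082, 0.011); φ = arcsin(p_z) ≈ 0.64°, λ = atan2(p_y, p_x) ≈ -4.71°.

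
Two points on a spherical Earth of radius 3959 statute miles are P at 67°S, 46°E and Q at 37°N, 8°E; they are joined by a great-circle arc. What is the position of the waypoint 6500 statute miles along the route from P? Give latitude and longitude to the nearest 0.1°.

≈ 23.5°N, 11.8°E

From cos δ = sin φ₁ sin φ₂ + cos φ₁ cos φ₂ cos Δλ, the central angle is δ ≈ 1.884 rad (107.9°). The total great-circle distance is δ·R ≈ 1.884 × 3959 ≈ 7459 mi, so the target fraction is f = 6500/7459 ≈ 0.871.
Interpolate at f ≈ 0.871 with slerp weights a = sin((1−f)δ)/sin δ ≈ 0.252, b = sin(fδ)/sin δ ≈ 1.048.
p = a·p₁ + b·p₂ ≈ (0.898, 0.187, 0.399); φ = arcsin(p_z) ≈ 23.51°, λ = atan2(p_y, p_x) ≈ 11.79°.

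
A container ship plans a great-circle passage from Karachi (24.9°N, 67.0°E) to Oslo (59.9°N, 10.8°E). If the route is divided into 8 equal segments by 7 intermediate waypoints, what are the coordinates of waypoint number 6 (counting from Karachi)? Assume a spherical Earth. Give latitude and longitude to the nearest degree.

Convert each endpoint to a unit vector on the sphere (x = cos φ cos λ, y = cos φ sin λ, z = sin φ).
The central angle between the endpoints is δ = arccos(p₁·p₂) ≈ 0.905 rad (51.9°).
Interpolate at f = 6/8 with slerp weights a = sin((1−f)δ)/sin δ ≈ 0.285, b = sin(fδ)/sin δ ≈ 0.798.
p = a·p₁ + b·p₂ ≈ (0.494, 0.313, 0.811); φ = arcsin(p_z) ≈ 54.18°, λ = atan2(p_y, p_x) ≈ 32.36°.

≈ 54°N, 32°E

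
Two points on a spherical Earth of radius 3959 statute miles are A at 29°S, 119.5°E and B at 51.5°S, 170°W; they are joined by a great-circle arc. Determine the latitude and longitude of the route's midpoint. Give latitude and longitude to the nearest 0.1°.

≈ 45.8°S, 148.0°E

Write both endpoints as unit vectors p₁, p₂ with components (cos φ cos λ, cos φ sin λ, sin φ).
The central angle between the endpoints is δ = arccos(p₁·p₂) ≈ 0.975 rad (55.9°).
Interpolate at f = 1/2 with slerp weights a = sin((1−f)δ)/sin δ ≈ 0.566, b = sin(fδ)/sin δ ≈ 0.566.
p = a·p₁ + b·p₂ ≈ (-0.591, 0.370, -0.717); φ = arcsin(p_z) ≈ -45.83°, λ = atan2(p_y, p_x) ≈ 147.96°.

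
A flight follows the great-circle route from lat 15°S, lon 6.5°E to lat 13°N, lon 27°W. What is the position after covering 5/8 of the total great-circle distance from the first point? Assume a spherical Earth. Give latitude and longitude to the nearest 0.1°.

≈ lat 2.5°N, lon 14.4°W

Write both endpoints as unit vectors p₁, p₂ with components (cos φ cos λ, cos φ sin λ, sin φ).
The central angle between the endpoints is δ = arccos(p₁·p₂) ≈ 0.757 rad (43.4°).
Interpolate at f = 5/8 with slerp weights a = sin((1−f)δ)/sin δ ≈ 0.408, b = sin(fδ)/sin δ ≈ 0.664.
p = a·p₁ + b·p₂ ≈ (0.968, -0.249, 0.044); φ = arcsin(p_z) ≈ 2.50°, λ = atan2(p_y, p_x) ≈ -14.43°.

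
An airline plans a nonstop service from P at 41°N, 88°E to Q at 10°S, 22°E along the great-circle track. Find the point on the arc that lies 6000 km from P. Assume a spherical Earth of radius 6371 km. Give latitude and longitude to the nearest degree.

≈ 8°N, 40°E

The haversine formula gives a central angle δ ≈ 1.381 rad (79.1°) between the endpoints. The total great-circle distance is δ·R ≈ 1.381 × 6371 ≈ 8800 km, so the target fraction is f = 6000/8800 ≈ 0.682.
Interpolate at f ≈ 0.682 with slerp weights a = sin((1−f)δ)/sin δ ≈ 0.433, b = sin(fδ)/sin δ ≈ 0.823.
p = a·p₁ + b·p₂ ≈ (0.763, 0.631, 0.141); φ = arcsin(p_z) ≈ 8.12°, λ = atan2(p_y, p_x) ≈ 39.56°.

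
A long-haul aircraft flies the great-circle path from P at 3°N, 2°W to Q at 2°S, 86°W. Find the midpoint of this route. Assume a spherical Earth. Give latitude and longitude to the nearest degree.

Write both endpoints as unit vectors p₁, p₂ with components (cos φ cos λ, cos φ sin λ, sin φ).
The central angle between the endpoints is δ = arccos(p₁·p₂) ≈ 1.468 rad (84.1°).
Interpolate at f = 1/2 with slerp weights a = sin((1−f)δ)/sin δ ≈ 0.673, b = sin(fδ)/sin δ ≈ 0.673.
p = a·p₁ + b·p₂ ≈ (0.719, -0.695, 0.012); φ = arcsin(p_z) ≈ 0.67°, λ = atan2(p_y, p_x) ≈ -44.02°.

≈ 1°N, 44°W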